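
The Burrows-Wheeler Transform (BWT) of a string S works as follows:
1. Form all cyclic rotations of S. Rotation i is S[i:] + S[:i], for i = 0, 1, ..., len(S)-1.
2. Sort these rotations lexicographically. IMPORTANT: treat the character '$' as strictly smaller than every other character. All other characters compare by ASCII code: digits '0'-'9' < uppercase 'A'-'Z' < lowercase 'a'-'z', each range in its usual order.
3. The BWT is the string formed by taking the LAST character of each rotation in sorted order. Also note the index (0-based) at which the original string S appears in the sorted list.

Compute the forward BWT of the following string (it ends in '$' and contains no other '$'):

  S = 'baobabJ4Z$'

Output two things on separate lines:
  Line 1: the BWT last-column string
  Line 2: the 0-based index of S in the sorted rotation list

All 10 rotations (rotation i = S[i:]+S[:i]):
  rot[0] = baobabJ4Z$
  rot[1] = aobabJ4Z$b
  rot[2] = obabJ4Z$ba
  rot[3] = babJ4Z$bao
  rot[4] = abJ4Z$baob
  rot[5] = bJ4Z$baoba
  rot[6] = J4Z$baobab
  rot[7] = 4Z$baobabJ
  rot[8] = Z$baobabJ4
  rot[9] = $baobabJ4Z
Sorted (with $ < everything):
  sorted[0] = $baobabJ4Z  (last char: 'Z')
  sorted[1] = 4Z$baobabJ  (last char: 'J')
  sorted[2] = J4Z$baobab  (last char: 'b')
  sorted[3] = Z$baobabJ4  (last char: '4')
  sorted[4] = abJ4Z$baob  (last char: 'b')
  sorted[5] = aobabJ4Z$b  (last char: 'b')
  sorted[6] = bJ4Z$baoba  (last char: 'a')
  sorted[7] = babJ4Z$bao  (last char: 'o')
  sorted[8] = baobabJ4Z$  (last char: '$')
  sorted[9] = obabJ4Z$ba  (last char: 'a')
Last column: ZJb4bbao$a
Original string S is at sorted index 8

Answer: ZJb4bbao$a
8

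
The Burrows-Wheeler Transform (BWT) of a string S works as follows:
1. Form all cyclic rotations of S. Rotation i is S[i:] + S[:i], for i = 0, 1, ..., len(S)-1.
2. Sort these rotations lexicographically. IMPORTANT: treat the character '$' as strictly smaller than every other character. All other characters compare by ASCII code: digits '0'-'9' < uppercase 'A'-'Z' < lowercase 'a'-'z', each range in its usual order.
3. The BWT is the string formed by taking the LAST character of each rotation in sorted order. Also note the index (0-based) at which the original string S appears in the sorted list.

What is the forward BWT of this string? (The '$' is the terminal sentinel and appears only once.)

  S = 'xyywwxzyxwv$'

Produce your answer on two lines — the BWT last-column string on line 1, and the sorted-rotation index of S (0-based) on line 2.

All 12 rotations (rotation i = S[i:]+S[:i]):
  rot[0] = xyywwxzyxwv$
  rot[1] = yywwxzyxwv$x
  rot[2] = ywwxzyxwv$xy
  rot[3] = wwxzyxwv$xyy
  rot[4] = wxzyxwv$xyyw
  rot[5] = xzyxwv$xyyww
  rot[6] = zyxwv$xyywwx
  rot[7] = yxwv$xyywwxz
  rot[8] = xwv$xyywwxzy
  rot[9] = wv$xyywwxzyx
  rot[10] = v$xyywwxzyxw
  rot[11] = $xyywwxzyxwv
Sorted (with $ < everything):
  sorted[0] = $xyywwxzyxwv  (last char: 'v')
  sorted[1] = v$xyywwxzyxw  (last char: 'w')
  sorted[2] = wv$xyywwxzyx  (last char: 'x')
  sorted[3] = wwxzyxwv$xyy  (last char: 'y')
  sorted[4] = wxzyxwv$xyyw  (last char: 'w')
  sorted[5] = xwv$xyywwxzy  (last char: 'y')
  sorted[6] = xyywwxzyxwv$  (last char: '$')
  sorted[7] = xzyxwv$xyyww  (last char: 'w')
  sorted[8] = ywwxzyxwv$xy  (last char: 'y')
  sorted[9] = yxwv$xyywwxz  (last char: 'z')
  sorted[10] = yywwxzyxwv$x  (last char: 'x')
  sorted[11] = zyxwv$xyywwx  (last char: 'x')
Last column: vwxywy$wyzxx
Original string S is at sorted index 6

Answer: vwxywy$wyzxx
6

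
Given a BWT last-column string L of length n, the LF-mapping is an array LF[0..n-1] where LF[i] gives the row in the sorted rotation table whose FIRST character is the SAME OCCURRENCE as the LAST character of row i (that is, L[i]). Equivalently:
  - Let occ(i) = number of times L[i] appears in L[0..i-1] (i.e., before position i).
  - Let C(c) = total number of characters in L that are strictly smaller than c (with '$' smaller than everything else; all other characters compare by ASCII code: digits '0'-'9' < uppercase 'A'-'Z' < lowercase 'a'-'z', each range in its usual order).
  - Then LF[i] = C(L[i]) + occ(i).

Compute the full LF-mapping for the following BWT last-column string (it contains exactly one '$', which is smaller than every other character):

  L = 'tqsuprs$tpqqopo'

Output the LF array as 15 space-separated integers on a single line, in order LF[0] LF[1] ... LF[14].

Char counts: '$':1, 'o':2, 'p':3, 'q':3, 'r':1, 's':2, 't':2, 'u':1
C (first-col start): C('$')=0, C('o')=1, C('p')=3, C('q')=6, C('r')=9, C('s')=10, C('t')=12, C('u')=14
L[0]='t': occ=0, LF[0]=C('t')+0=12+0=12
L[1]='q': occ=0, LF[1]=C('q')+0=6+0=6
L[2]='s': occ=0, LF[2]=C('s')+0=10+0=10
L[3]='u': occ=0, LF[3]=C('u')+0=14+0=14
L[4]='p': occ=0, LF[4]=C('p')+0=3+0=3
L[5]='r': occ=0, LF[5]=C('r')+0=9+0=9
L[6]='s': occ=1, LF[6]=C('s')+1=10+1=11
L[7]='$': occ=0, LF[7]=C('$')+0=0+0=0
L[8]='t': occ=1, LF[8]=C('t')+1=12+1=13
L[9]='p': occ=1, LF[9]=C('p')+1=3+1=4
L[10]='q': occ=1, LF[10]=C('q')+1=6+1=7
L[11]='q': occ=2, LF[11]=C('q')+2=6+2=8
L[12]='o': occ=0, LF[12]=C('o')+0=1+0=1
L[13]='p': occ=2, LF[13]=C('p')+2=3+2=5
L[14]='o': occ=1, LF[14]=C('o')+1=1+1=2

Answer: 12 6 10 14 3 9 11 0 13 4 7 8 1 5 2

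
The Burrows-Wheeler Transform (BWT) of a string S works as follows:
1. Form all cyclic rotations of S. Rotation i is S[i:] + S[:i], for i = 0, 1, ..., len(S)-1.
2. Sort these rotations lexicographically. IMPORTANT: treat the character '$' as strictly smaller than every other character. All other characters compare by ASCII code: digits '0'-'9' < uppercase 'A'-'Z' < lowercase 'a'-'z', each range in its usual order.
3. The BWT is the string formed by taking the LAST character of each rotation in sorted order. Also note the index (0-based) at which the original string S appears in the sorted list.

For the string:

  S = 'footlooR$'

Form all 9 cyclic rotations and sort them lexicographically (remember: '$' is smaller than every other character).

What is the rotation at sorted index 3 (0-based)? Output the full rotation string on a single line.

Answer: looR$foot

Derivation:
All 9 rotations (rotation i = S[i:]+S[:i]):
  rot[0] = footlooR$
  rot[1] = ootlooR$f
  rot[2] = otlooR$fo
  rot[3] = tlooR$foo
  rot[4] = looR$foot
  rot[5] = ooR$footl
  rot[6] = oR$footlo
  rot[7] = R$footloo
  rot[8] = $footlooR
Sorted (with $ < everything):
  sorted[0] = $footlooR
  sorted[1] = R$footloo
  sorted[2] = footlooR$
  sorted[3] = looR$foot
  sorted[4] = oR$footlo
  sorted[5] = ooR$footl
  sorted[6] = ootlooR$f
  sorted[7] = otlooR$fo
  sorted[8] = tlooR$foo
sorted[3] = looR$foot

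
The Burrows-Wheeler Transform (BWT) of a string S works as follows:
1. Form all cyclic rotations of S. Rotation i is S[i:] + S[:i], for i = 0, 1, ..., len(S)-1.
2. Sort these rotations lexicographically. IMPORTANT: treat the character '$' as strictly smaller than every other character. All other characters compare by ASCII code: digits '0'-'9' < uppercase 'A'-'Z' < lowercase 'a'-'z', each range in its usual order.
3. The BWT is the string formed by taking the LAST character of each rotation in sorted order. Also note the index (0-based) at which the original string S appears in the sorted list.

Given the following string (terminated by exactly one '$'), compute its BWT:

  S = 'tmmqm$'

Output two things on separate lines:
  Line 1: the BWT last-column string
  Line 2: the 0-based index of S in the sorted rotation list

Answer: mqtmm$
5

Derivation:
All 6 rotations (rotation i = S[i:]+S[:i]):
  rot[0] = tmmqm$
  rot[1] = mmqm$t
  rot[2] = mqm$tm
  rot[3] = qm$tmm
  rot[4] = m$tmmq
  rot[5] = $tmmqm
Sorted (with $ < everything):
  sorted[0] = $tmmqm  (last char: 'm')
  sorted[1] = m$tmmq  (last char: 'q')
  sorted[2] = mmqm$t  (last char: 't')
  sorted[3] = mqm$tm  (last char: 'm')
  sorted[4] = qm$tmm  (last char: 'm')
  sorted[5] = tmmqm$  (last char: '$')
Last column: mqtmm$
Original string S is at sorted index 5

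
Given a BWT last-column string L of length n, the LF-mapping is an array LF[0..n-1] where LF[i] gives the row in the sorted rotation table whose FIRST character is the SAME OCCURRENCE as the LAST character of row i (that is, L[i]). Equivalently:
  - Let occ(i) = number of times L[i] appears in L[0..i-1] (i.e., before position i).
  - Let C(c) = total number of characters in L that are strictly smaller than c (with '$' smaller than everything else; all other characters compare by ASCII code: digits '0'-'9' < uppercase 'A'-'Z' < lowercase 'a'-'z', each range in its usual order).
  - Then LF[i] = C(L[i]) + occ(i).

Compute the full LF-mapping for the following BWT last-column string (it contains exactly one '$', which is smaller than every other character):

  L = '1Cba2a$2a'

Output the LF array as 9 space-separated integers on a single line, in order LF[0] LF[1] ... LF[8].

Answer: 1 4 8 5 2 6 0 3 7

Derivation:
Char counts: '$':1, '1':1, '2':2, 'C':1, 'a':3, 'b':1
C (first-col start): C('$')=0, C('1')=1, C('2')=2, C('C')=4, C('a')=5, C('b')=8
L[0]='1': occ=0, LF[0]=C('1')+0=1+0=1
L[1]='C': occ=0, LF[1]=C('C')+0=4+0=4
L[2]='b': occ=0, LF[2]=C('b')+0=8+0=8
L[3]='a': occ=0, LF[3]=C('a')+0=5+0=5
L[4]='2': occ=0, LF[4]=C('2')+0=2+0=2
L[5]='a': occ=1, LF[5]=C('a')+1=5+1=6
L[6]='$': occ=0, LF[6]=C('$')+0=0+0=0
L[7]='2': occ=1, LF[7]=C('2')+1=2+1=3
L[8]='a': occ=2, LF[8]=C('a')+2=5+2=7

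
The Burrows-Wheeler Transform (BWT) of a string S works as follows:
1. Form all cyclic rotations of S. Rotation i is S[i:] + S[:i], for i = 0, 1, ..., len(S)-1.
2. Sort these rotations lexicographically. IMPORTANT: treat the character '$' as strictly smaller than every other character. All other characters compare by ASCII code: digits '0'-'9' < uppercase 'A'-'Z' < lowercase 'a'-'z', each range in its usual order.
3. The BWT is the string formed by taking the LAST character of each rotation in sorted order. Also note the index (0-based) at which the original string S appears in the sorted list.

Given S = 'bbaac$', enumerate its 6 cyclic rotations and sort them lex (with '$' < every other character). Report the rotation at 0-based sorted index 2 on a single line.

All 6 rotations (rotation i = S[i:]+S[:i]):
  rot[0] = bbaac$
  rot[1] = baac$b
  rot[2] = aac$bb
  rot[3] = ac$bba
  rot[4] = c$bbaa
  rot[5] = $bbaac
Sorted (with $ < everything):
  sorted[0] = $bbaac
  sorted[1] = aac$bb
  sorted[2] = ac$bba
  sorted[3] = baac$b
  sorted[4] = bbaac$
  sorted[5] = c$bbaa
sorted[2] = ac$bba

Answer: ac$bba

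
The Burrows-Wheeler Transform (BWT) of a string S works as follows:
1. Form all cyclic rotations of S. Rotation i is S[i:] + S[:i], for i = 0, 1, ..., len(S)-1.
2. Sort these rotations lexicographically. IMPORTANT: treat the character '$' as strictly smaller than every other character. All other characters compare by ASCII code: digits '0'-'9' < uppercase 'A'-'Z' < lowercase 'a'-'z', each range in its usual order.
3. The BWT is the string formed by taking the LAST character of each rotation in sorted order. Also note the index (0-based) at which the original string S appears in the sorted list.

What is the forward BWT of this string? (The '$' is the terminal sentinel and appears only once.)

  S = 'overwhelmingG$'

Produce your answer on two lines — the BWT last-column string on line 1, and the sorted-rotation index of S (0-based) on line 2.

All 14 rotations (rotation i = S[i:]+S[:i]):
  rot[0] = overwhelmingG$
  rot[1] = verwhelmingG$o
  rot[2] = erwhelmingG$ov
  rot[3] = rwhelmingG$ove
  rot[4] = whelmingG$over
  rot[5] = helmingG$overw
  rot[6] = elmingG$overwh
  rot[7] = lmingG$overwhe
  rot[8] = mingG$overwhel
  rot[9] = ingG$overwhelm
  rot[10] = ngG$overwhelmi
  rot[11] = gG$overwhelmin
  rot[12] = G$overwhelming
  rot[13] = $overwhelmingG
Sorted (with $ < everything):
  sorted[0] = $overwhelmingG  (last char: 'G')
  sorted[1] = G$overwhelming  (last char: 'g')
  sorted[2] = elmingG$overwh  (last char: 'h')
  sorted[3] = erwhelmingG$ov  (last char: 'v')
  sorted[4] = gG$overwhelmin  (last char: 'n')
  sorted[5] = helmingG$overw  (last char: 'w')
  sorted[6] = ingG$overwhelm  (last char: 'm')
  sorted[7] = lmingG$overwhe  (last char: 'e')
  sorted[8] = mingG$overwhel  (last char: 'l')
  sorted[9] = ngG$overwhelmi  (last char: 'i')
  sorted[10] = overwhelmingG$  (last char: '$')
  sorted[11] = rwhelmingG$ove  (last char: 'e')
  sorted[12] = verwhelmingG$o  (last char: 'o')
  sorted[13] = whelmingG$over  (last char: 'r')
Last column: Gghvnwmeli$eor
Original string S is at sorted index 10

Answer: Gghvnwmeli$eor
10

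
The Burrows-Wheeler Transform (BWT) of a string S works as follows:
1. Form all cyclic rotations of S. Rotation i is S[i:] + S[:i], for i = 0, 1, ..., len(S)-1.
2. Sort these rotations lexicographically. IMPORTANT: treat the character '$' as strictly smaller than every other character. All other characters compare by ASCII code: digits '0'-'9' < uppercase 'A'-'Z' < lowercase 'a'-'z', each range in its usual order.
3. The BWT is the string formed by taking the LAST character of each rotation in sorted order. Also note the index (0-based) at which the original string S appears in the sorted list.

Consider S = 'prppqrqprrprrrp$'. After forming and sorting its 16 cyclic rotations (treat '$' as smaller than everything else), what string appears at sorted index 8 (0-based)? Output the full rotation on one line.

All 16 rotations (rotation i = S[i:]+S[:i]):
  rot[0] = prppqrqprrprrrp$
  rot[1] = rppqrqprrprrrp$p
  rot[2] = ppqrqprrprrrp$pr
  rot[3] = pqrqprrprrrp$prp
  rot[4] = qrqprrprrrp$prpp
  rot[5] = rqprrprrrp$prppq
  rot[6] = qprrprrrp$prppqr
  rot[7] = prrprrrp$prppqrq
  rot[8] = rrprrrp$prppqrqp
  rot[9] = rprrrp$prppqrqpr
  rot[10] = prrrp$prppqrqprr
  rot[11] = rrrp$prppqrqprrp
  rot[12] = rrp$prppqrqprrpr
  rot[13] = rp$prppqrqprrprr
  rot[14] = p$prppqrqprrprrr
  rot[15] = $prppqrqprrprrrp
Sorted (with $ < everything):
  sorted[0] = $prppqrqprrprrrp
  sorted[1] = p$prppqrqprrprrr
  sorted[2] = ppqrqprrprrrp$pr
  sorted[3] = pqrqprrprrrp$prp
  sorted[4] = prppqrqprrprrrp$
  sorted[5] = prrprrrp$prppqrq
  sorted[6] = prrrp$prppqrqprr
  sorted[7] = qprrprrrp$prppqr
  sorted[8] = qrqprrprrrp$prpp
  sorted[9] = rp$prppqrqprrprr
  sorted[10] = rppqrqprrprrrp$p
  sorted[11] = rprrrp$prppqrqpr
  sorted[12] = rqprrprrrp$prppq
  sorted[13] = rrp$prppqrqprrpr
  sorted[14] = rrprrrp$prppqrqp
  sorted[15] = rrrp$prppqrqprrp
sorted[8] = qrqprrprrrp$prpp

Answer: qrqprrprrrp$prpp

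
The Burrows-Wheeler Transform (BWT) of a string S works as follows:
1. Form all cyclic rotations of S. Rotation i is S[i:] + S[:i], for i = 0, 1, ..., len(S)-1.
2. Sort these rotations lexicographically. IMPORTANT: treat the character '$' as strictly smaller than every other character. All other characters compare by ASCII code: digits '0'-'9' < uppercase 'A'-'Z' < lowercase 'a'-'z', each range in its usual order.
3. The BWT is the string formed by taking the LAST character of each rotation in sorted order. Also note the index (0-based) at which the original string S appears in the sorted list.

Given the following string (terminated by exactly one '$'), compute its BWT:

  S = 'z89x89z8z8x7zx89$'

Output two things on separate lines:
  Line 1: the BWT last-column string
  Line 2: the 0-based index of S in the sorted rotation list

Answer: 9xxzxzz8888z9$897
13

Derivation:
All 17 rotations (rotation i = S[i:]+S[:i]):
  rot[0] = z89x89z8z8x7zx89$
  rot[1] = 89x89z8z8x7zx89$z
  rot[2] = 9x89z8z8x7zx89$z8
  rot[3] = x89z8z8x7zx89$z89
  rot[4] = 89z8z8x7zx89$z89x
  rot[5] = 9z8z8x7zx89$z89x8
  rot[6] = z8z8x7zx89$z89x89
  rot[7] = 8z8x7zx89$z89x89z
  rot[8] = z8x7zx89$z89x89z8
  rot[9] = 8x7zx89$z89x89z8z
  rot[10] = x7zx89$z89x89z8z8
  rot[11] = 7zx89$z89x89z8z8x
  rot[12] = zx89$z89x89z8z8x7
  rot[13] = x89$z89x89z8z8x7z
  rot[14] = 89$z89x89z8z8x7zx
  rot[15] = 9$z89x89z8z8x7zx8
  rot[16] = $z89x89z8z8x7zx89
Sorted (with $ < everything):
  sorted[0] = $z89x89z8z8x7zx89  (last char: '9')
  sorted[1] = 7zx89$z89x89z8z8x  (last char: 'x')
  sorted[2] = 89$z89x89z8z8x7zx  (last char: 'x')
  sorted[3] = 89x89z8z8x7zx89$z  (last char: 'z')
  sorted[4] = 89z8z8x7zx89$z89x  (last char: 'x')
  sorted[5] = 8x7zx89$z89x89z8z  (last char: 'z')
  sorted[6] = 8z8x7zx89$z89x89z  (last char: 'z')
  sorted[7] = 9$z89x89z8z8x7zx8  (last char: '8')
  sorted[8] = 9x89z8z8x7zx89$z8  (last char: '8')
  sorted[9] = 9z8z8x7zx89$z89x8  (last char: '8')
  sorted[10] = x7zx89$z89x89z8z8  (last char: '8')
  sorted[11] = x89$z89x89z8z8x7z  (last char: 'z')
  sorted[12] = x89z8z8x7zx89$z89  (last char: '9')
  sorted[13] = z89x89z8z8x7zx89$  (last char: '$')
  sorted[14] = z8x7zx89$z89x89z8  (last char: '8')
  sorted[15] = z8z8x7zx89$z89x89  (last char: '9')
  sorted[16] = zx89$z89x89z8z8x7  (last char: '7')
Last column: 9xxzxzz8888z9$897
Original string S is at sorted index 13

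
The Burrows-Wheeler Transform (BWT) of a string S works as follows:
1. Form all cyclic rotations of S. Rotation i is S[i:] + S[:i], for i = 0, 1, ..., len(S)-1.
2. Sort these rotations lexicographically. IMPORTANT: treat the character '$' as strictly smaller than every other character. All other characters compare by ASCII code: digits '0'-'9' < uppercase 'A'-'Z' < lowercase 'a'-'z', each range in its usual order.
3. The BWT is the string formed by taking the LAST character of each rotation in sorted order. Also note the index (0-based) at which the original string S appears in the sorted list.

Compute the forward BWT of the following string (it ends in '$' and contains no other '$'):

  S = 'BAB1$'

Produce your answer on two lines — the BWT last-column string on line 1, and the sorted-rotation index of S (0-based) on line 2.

All 5 rotations (rotation i = S[i:]+S[:i]):
  rot[0] = BAB1$
  rot[1] = AB1$B
  rot[2] = B1$BA
  rot[3] = 1$BAB
  rot[4] = $BAB1
Sorted (with $ < everything):
  sorted[0] = $BAB1  (last char: '1')
  sorted[1] = 1$BAB  (last char: 'B')
  sorted[2] = AB1$B  (last char: 'B')
  sorted[3] = B1$BA  (last char: 'A')
  sorted[4] = BAB1$  (last char: '$')
Last column: 1BBA$
Original string S is at sorted index 4

Answer: 1BBA$
4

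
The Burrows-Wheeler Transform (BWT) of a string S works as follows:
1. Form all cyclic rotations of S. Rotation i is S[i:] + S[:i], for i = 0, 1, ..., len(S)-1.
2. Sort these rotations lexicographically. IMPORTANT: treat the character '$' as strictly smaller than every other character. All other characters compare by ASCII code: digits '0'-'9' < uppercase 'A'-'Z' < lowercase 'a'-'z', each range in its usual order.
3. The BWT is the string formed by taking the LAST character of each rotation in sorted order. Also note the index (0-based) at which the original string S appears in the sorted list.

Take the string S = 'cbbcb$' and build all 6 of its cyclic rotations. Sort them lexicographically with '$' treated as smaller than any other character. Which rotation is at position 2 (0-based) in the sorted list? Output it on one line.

Answer: bbcb$c

Derivation:
All 6 rotations (rotation i = S[i:]+S[:i]):
  rot[0] = cbbcb$
  rot[1] = bbcb$c
  rot[2] = bcb$cb
  rot[3] = cb$cbb
  rot[4] = b$cbbc
  rot[5] = $cbbcb
Sorted (with $ < everything):
  sorted[0] = $cbbcb
  sorted[1] = b$cbbc
  sorted[2] = bbcb$c
  sorted[3] = bcb$cb
  sorted[4] = cb$cbb
  sorted[5] = cbbcb$
sorted[2] = bbcb$c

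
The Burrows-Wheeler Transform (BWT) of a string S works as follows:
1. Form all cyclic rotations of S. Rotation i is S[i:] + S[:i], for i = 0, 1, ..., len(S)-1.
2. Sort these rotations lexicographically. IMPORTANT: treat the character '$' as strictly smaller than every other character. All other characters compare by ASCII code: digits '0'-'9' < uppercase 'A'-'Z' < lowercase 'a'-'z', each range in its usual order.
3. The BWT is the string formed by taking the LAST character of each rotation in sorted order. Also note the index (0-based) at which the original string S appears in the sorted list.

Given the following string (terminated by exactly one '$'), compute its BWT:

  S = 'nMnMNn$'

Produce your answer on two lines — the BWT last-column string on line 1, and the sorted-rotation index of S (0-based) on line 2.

Answer: nnnMNM$
6

Derivation:
All 7 rotations (rotation i = S[i:]+S[:i]):
  rot[0] = nMnMNn$
  rot[1] = MnMNn$n
  rot[2] = nMNn$nM
  rot[3] = MNn$nMn
  rot[4] = Nn$nMnM
  rot[5] = n$nMnMN
  rot[6] = $nMnMNn
Sorted (with $ < everything):
  sorted[0] = $nMnMNn  (last char: 'n')
  sorted[1] = MNn$nMn  (last char: 'n')
  sorted[2] = MnMNn$n  (last char: 'n')
  sorted[3] = Nn$nMnM  (last char: 'M')
  sorted[4] = n$nMnMN  (last char: 'N')
  sorted[5] = nMNn$nM  (last char: 'M')
  sorted[6] = nMnMNn$  (last char: '$')
Last column: nnnMNM$
Original string S is at sorted index 6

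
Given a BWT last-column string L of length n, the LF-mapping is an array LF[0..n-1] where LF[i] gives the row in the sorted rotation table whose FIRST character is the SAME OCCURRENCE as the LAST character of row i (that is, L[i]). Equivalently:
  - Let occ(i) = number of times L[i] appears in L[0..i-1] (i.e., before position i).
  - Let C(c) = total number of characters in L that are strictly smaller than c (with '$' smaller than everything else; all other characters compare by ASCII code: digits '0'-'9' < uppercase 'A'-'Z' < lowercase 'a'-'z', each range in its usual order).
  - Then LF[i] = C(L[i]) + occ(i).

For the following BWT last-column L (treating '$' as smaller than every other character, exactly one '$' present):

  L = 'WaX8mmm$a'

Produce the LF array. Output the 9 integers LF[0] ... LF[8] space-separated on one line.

Char counts: '$':1, '8':1, 'W':1, 'X':1, 'a':2, 'm':3
C (first-col start): C('$')=0, C('8')=1, C('W')=2, C('X')=3, C('a')=4, C('m')=6
L[0]='W': occ=0, LF[0]=C('W')+0=2+0=2
L[1]='a': occ=0, LF[1]=C('a')+0=4+0=4
L[2]='X': occ=0, LF[2]=C('X')+0=3+0=3
L[3]='8': occ=0, LF[3]=C('8')+0=1+0=1
L[4]='m': occ=0, LF[4]=C('m')+0=6+0=6
L[5]='m': occ=1, LF[5]=C('m')+1=6+1=7
L[6]='m': occ=2, LF[6]=C('m')+2=6+2=8
L[7]='$': occ=0, LF[7]=C('$')+0=0+0=0
L[8]='a': occ=1, LF[8]=C('a')+1=4+1=5

Answer: 2 4 3 1 6 7 8 0 5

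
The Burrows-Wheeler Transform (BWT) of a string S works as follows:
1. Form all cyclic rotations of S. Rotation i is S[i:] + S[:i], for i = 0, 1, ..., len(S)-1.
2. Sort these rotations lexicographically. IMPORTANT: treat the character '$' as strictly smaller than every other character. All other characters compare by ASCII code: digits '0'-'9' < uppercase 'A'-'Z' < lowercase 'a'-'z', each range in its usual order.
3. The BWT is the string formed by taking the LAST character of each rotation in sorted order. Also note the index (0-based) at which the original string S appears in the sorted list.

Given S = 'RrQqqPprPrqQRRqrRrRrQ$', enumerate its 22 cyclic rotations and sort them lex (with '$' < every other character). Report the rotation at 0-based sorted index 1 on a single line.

All 22 rotations (rotation i = S[i:]+S[:i]):
  rot[0] = RrQqqPprPrqQRRqrRrRrQ$
  rot[1] = rQqqPprPrqQRRqrRrRrQ$R
  rot[2] = QqqPprPrqQRRqrRrRrQ$Rr
  rot[3] = qqPprPrqQRRqrRrRrQ$RrQ
  rot[4] = qPprPrqQRRqrRrRrQ$RrQq
  rot[5] = PprPrqQRRqrRrRrQ$RrQqq
  rot[6] = prPrqQRRqrRrRrQ$RrQqqP
  rot[7] = rPrqQRRqrRrRrQ$RrQqqPp
  rot[8] = PrqQRRqrRrRrQ$RrQqqPpr
  rot[9] = rqQRRqrRrRrQ$RrQqqPprP
  rot[10] = qQRRqrRrRrQ$RrQqqPprPr
  rot[11] = QRRqrRrRrQ$RrQqqPprPrq
  rot[12] = RRqrRrRrQ$RrQqqPprPrqQ
  rot[13] = RqrRrRrQ$RrQqqPprPrqQR
  rot[14] = qrRrRrQ$RrQqqPprPrqQRR
  rot[15] = rRrRrQ$RrQqqPprPrqQRRq
  rot[16] = RrRrQ$RrQqqPprPrqQRRqr
  rot[17] = rRrQ$RrQqqPprPrqQRRqrR
  rot[18] = RrQ$RrQqqPprPrqQRRqrRr
  rot[19] = rQ$RrQqqPprPrqQRRqrRrR
  rot[20] = Q$RrQqqPprPrqQRRqrRrRr
  rot[21] = $RrQqqPprPrqQRRqrRrRrQ
Sorted (with $ < everything):
  sorted[0] = $RrQqqPprPrqQRRqrRrRrQ
  sorted[1] = PprPrqQRRqrRrRrQ$RrQqq
  sorted[2] = PrqQRRqrRrRrQ$RrQqqPpr
  sorted[3] = Q$RrQqqPprPrqQRRqrRrRr
  sorted[4] = QRRqrRrRrQ$RrQqqPprPrq
  sorted[5] = QqqPprPrqQRRqrRrRrQ$Rr
  sorted[6] = RRqrRrRrQ$RrQqqPprPrqQ
  sorted[7] = RqrRrRrQ$RrQqqPprPrqQR
  sorted[8] = RrQ$RrQqqPprPrqQRRqrRr
  sorted[9] = RrQqqPprPrqQRRqrRrRrQ$
  sorted[10] = RrRrQ$RrQqqPprPrqQRRqr
  sorted[11] = prPrqQRRqrRrRrQ$RrQqqP
  sorted[12] = qPprPrqQRRqrRrRrQ$RrQq
  sorted[13] = qQRRqrRrRrQ$RrQqqPprPr
  sorted[14] = qqPprPrqQRRqrRrRrQ$RrQ
  sorted[15] = qrRrRrQ$RrQqqPprPrqQRR
  sorted[16] = rPrqQRRqrRrRrQ$RrQqqPp
  sorted[17] = rQ$RrQqqPprPrqQRRqrRrR
  sorted[18] = rQqqPprPrqQRRqrRrRrQ$R
  sorted[19] = rRrQ$RrQqqPprPrqQRRqrR
  sorted[20] = rRrRrQ$RrQqqPprPrqQRRq
  sorted[21] = rqQRRqrRrRrQ$RrQqqPprP
sorted[1] = PprPrqQRRqrRrRrQ$RrQqq

Answer: PprPrqQRRqrRrRrQ$RrQqq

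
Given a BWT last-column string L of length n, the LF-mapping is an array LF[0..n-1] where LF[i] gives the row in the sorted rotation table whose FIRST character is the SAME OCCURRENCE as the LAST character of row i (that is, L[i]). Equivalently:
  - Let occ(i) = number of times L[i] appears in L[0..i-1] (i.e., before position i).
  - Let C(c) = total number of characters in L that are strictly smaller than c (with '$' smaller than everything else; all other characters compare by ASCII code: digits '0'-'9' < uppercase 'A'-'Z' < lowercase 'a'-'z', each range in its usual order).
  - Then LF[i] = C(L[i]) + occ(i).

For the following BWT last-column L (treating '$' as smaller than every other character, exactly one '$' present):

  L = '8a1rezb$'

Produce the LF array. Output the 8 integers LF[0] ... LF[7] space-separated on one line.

Answer: 2 3 1 6 5 7 4 0

Derivation:
Char counts: '$':1, '1':1, '8':1, 'a':1, 'b':1, 'e':1, 'r':1, 'z':1
C (first-col start): C('$')=0, C('1')=1, C('8')=2, C('a')=3, C('b')=4, C('e')=5, C('r')=6, C('z')=7
L[0]='8': occ=0, LF[0]=C('8')+0=2+0=2
L[1]='a': occ=0, LF[1]=C('a')+0=3+0=3
L[2]='1': occ=0, LF[2]=C('1')+0=1+0=1
L[3]='r': occ=0, LF[3]=C('r')+0=6+0=6
L[4]='e': occ=0, LF[4]=C('e')+0=5+0=5
L[5]='z': occ=0, LF[5]=C('z')+0=7+0=7
L[6]='b': occ=0, LF[6]=C('b')+0=4+0=4
L[7]='$': occ=0, LF[7]=C('$')+0=0+0=0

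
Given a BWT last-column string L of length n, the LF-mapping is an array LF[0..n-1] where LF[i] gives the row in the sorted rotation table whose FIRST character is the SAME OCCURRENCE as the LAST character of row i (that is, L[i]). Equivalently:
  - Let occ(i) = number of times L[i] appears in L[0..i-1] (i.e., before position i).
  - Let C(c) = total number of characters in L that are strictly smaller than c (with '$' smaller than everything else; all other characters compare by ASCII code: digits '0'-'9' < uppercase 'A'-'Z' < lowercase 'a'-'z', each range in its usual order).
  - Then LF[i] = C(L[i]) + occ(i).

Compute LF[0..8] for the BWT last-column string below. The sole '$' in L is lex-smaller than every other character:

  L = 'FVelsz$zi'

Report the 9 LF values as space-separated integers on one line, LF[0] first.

Answer: 1 2 3 5 6 7 0 8 4

Derivation:
Char counts: '$':1, 'F':1, 'V':1, 'e':1, 'i':1, 'l':1, 's':1, 'z':2
C (first-col start): C('$')=0, C('F')=1, C('V')=2, C('e')=3, C('i')=4, C('l')=5, C('s')=6, C('z')=7
L[0]='F': occ=0, LF[0]=C('F')+0=1+0=1
L[1]='V': occ=0, LF[1]=C('V')+0=2+0=2
L[2]='e': occ=0, LF[2]=C('e')+0=3+0=3
L[3]='l': occ=0, LF[3]=C('l')+0=5+0=5
L[4]='s': occ=0, LF[4]=C('s')+0=6+0=6
L[5]='z': occ=0, LF[5]=C('z')+0=7+0=7
L[6]='$': occ=0, LF[6]=C('$')+0=0+0=0
L[7]='z': occ=1, LF[7]=C('z')+1=7+1=8
L[8]='i': occ=0, LF[8]=C('i')+0=4+0=4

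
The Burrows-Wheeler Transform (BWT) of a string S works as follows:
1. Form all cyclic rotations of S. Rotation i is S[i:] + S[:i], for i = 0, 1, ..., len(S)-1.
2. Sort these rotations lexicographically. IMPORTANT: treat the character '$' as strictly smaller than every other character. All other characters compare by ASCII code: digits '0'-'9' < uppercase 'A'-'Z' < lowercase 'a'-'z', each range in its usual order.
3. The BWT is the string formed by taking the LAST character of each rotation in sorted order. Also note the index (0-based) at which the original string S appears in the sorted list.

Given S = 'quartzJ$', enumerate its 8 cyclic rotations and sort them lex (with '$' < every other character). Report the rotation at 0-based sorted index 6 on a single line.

All 8 rotations (rotation i = S[i:]+S[:i]):
  rot[0] = quartzJ$
  rot[1] = uartzJ$q
  rot[2] = artzJ$qu
  rot[3] = rtzJ$qua
  rot[4] = tzJ$quar
  rot[5] = zJ$quart
  rot[6] = J$quartz
  rot[7] = $quartzJ
Sorted (with $ < everything):
  sorted[0] = $quartzJ
  sorted[1] = J$quartz
  sorted[2] = artzJ$qu
  sorted[3] = quartzJ$
  sorted[4] = rtzJ$qua
  sorted[5] = tzJ$quar
  sorted[6] = uartzJ$q
  sorted[7] = zJ$quart
sorted[6] = uartzJ$q

Answer: uartzJ$q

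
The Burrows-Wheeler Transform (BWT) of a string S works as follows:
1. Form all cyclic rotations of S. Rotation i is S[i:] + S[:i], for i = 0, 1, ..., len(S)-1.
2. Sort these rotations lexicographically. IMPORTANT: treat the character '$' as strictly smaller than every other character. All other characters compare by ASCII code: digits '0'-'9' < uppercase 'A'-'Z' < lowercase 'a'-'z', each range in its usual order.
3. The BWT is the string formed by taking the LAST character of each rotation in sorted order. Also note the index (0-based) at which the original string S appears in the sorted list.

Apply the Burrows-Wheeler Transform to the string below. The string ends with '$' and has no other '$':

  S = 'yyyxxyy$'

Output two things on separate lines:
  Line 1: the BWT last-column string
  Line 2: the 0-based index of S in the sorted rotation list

All 8 rotations (rotation i = S[i:]+S[:i]):
  rot[0] = yyyxxyy$
  rot[1] = yyxxyy$y
  rot[2] = yxxyy$yy
  rot[3] = xxyy$yyy
  rot[4] = xyy$yyyx
  rot[5] = yy$yyyxx
  rot[6] = y$yyyxxy
  rot[7] = $yyyxxyy
Sorted (with $ < everything):
  sorted[0] = $yyyxxyy  (last char: 'y')
  sorted[1] = xxyy$yyy  (last char: 'y')
  sorted[2] = xyy$yyyx  (last char: 'x')
  sorted[3] = y$yyyxxy  (last char: 'y')
  sorted[4] = yxxyy$yy  (last char: 'y')
  sorted[5] = yy$yyyxx  (last char: 'x')
  sorted[6] = yyxxyy$y  (last char: 'y')
  sorted[7] = yyyxxyy$  (last char: '$')
Last column: yyxyyxy$
Original string S is at sorted index 7

Answer: yyxyyxy$
7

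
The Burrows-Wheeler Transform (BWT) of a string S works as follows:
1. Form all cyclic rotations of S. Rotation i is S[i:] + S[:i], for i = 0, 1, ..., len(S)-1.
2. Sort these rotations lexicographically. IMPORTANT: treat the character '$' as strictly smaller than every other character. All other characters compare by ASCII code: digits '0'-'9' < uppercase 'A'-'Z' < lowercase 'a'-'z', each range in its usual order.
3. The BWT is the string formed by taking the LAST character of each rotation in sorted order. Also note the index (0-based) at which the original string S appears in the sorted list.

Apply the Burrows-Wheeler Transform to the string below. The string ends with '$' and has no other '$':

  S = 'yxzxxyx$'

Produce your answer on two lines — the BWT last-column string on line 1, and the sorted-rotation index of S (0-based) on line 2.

All 8 rotations (rotation i = S[i:]+S[:i]):
  rot[0] = yxzxxyx$
  rot[1] = xzxxyx$y
  rot[2] = zxxyx$yx
  rot[3] = xxyx$yxz
  rot[4] = xyx$yxzx
  rot[5] = yx$yxzxx
  rot[6] = x$yxzxxy
  rot[7] = $yxzxxyx
Sorted (with $ < everything):
  sorted[0] = $yxzxxyx  (last char: 'x')
  sorted[1] = x$yxzxxy  (last char: 'y')
  sorted[2] = xxyx$yxz  (last char: 'z')
  sorted[3] = xyx$yxzx  (last char: 'x')
  sorted[4] = xzxxyx$y  (last char: 'y')
  sorted[5] = yx$yxzxx  (last char: 'x')
  sorted[6] = yxzxxyx$  (last char: '$')
  sorted[7] = zxxyx$yx  (last char: 'x')
Last column: xyzxyx$x
Original string S is at sorted index 6

Answer: xyzxyx$x
6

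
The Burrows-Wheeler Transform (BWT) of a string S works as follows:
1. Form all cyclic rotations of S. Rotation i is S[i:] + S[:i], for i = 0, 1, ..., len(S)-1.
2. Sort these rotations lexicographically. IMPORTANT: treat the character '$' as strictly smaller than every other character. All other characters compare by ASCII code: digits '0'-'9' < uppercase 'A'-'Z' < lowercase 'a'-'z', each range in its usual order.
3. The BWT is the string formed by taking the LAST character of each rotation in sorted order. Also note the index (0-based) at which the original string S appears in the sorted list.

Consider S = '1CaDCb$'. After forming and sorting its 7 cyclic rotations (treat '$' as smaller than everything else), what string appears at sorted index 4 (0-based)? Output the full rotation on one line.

All 7 rotations (rotation i = S[i:]+S[:i]):
  rot[0] = 1CaDCb$
  rot[1] = CaDCb$1
  rot[2] = aDCb$1C
  rot[3] = DCb$1Ca
  rot[4] = Cb$1CaD
  rot[5] = b$1CaDC
  rot[6] = $1CaDCb
Sorted (with $ < everything):
  sorted[0] = $1CaDCb
  sorted[1] = 1CaDCb$
  sorted[2] = CaDCb$1
  sorted[3] = Cb$1CaD
  sorted[4] = DCb$1Ca
  sorted[5] = aDCb$1C
  sorted[6] = b$1CaDC
sorted[4] = DCb$1Ca

Answer: DCb$1Ca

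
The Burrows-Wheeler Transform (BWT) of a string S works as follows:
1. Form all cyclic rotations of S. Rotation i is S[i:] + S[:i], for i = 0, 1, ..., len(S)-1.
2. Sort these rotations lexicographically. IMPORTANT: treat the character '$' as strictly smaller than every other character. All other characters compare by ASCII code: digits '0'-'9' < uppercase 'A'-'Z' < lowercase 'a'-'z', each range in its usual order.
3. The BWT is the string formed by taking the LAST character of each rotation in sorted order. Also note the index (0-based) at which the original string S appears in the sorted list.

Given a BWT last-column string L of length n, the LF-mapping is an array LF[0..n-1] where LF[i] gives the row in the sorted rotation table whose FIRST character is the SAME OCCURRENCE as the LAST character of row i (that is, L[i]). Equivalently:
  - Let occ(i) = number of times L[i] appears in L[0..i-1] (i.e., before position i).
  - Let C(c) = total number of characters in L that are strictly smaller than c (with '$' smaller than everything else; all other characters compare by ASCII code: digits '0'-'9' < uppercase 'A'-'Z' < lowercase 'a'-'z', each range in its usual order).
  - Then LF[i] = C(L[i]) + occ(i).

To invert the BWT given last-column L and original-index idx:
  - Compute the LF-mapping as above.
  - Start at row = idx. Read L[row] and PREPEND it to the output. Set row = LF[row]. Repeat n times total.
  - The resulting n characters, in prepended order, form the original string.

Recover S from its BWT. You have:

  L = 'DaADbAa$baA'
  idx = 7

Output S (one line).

LF mapping: 4 6 1 5 9 2 7 0 10 8 3
Walk LF starting at row 7, prepending L[row]:
  step 1: row=7, L[7]='$', prepend. Next row=LF[7]=0
  step 2: row=0, L[0]='D', prepend. Next row=LF[0]=4
  step 3: row=4, L[4]='b', prepend. Next row=LF[4]=9
  step 4: row=9, L[9]='a', prepend. Next row=LF[9]=8
  step 5: row=8, L[8]='b', prepend. Next row=LF[8]=10
  step 6: row=10, L[10]='A', prepend. Next row=LF[10]=3
  step 7: row=3, L[3]='D', prepend. Next row=LF[3]=5
  step 8: row=5, L[5]='A', prepend. Next row=LF[5]=2
  step 9: row=2, L[2]='A', prepend. Next row=LF[2]=1
  step 10: row=1, L[1]='a', prepend. Next row=LF[1]=6
  step 11: row=6, L[6]='a', prepend. Next row=LF[6]=7
Reversed output: aaAADAbabD$

Answer: aaAADAbabD$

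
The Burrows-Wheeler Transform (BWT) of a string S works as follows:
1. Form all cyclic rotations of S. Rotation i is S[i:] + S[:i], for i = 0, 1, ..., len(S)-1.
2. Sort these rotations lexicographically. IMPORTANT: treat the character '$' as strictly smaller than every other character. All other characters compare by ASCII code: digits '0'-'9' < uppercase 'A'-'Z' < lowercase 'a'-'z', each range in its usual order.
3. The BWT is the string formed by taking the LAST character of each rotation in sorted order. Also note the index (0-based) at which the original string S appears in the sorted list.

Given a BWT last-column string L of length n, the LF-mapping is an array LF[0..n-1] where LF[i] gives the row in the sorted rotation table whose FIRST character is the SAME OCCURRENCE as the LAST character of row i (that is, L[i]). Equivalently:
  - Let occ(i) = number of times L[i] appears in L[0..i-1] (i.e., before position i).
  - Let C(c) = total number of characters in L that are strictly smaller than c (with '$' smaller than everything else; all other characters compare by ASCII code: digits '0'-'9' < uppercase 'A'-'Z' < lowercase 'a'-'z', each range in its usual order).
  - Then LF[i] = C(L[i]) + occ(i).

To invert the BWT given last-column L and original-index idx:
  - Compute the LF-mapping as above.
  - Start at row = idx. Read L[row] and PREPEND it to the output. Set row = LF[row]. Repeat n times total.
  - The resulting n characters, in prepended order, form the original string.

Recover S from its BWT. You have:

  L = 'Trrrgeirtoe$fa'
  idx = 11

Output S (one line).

LF mapping: 1 9 10 11 6 3 7 12 13 8 4 0 5 2
Walk LF starting at row 11, prepending L[row]:
  step 1: row=11, L[11]='$', prepend. Next row=LF[11]=0
  step 2: row=0, L[0]='T', prepend. Next row=LF[0]=1
  step 3: row=1, L[1]='r', prepend. Next row=LF[1]=9
  step 4: row=9, L[9]='o', prepend. Next row=LF[9]=8
  step 5: row=8, L[8]='t', prepend. Next row=LF[8]=13
  step 6: row=13, L[13]='a', prepend. Next row=LF[13]=2
  step 7: row=2, L[2]='r', prepend. Next row=LF[2]=10
  step 8: row=10, L[10]='e', prepend. Next row=LF[10]=4
  step 9: row=4, L[4]='g', prepend. Next row=LF[4]=6
  step 10: row=6, L[6]='i', prepend. Next row=LF[6]=7
  step 11: row=7, L[7]='r', prepend. Next row=LF[7]=12
  step 12: row=12, L[12]='f', prepend. Next row=LF[12]=5
  step 13: row=5, L[5]='e', prepend. Next row=LF[5]=3
  step 14: row=3, L[3]='r', prepend. Next row=LF[3]=11
Reversed output: refrigeratorT$

Answer: refrigeratorT$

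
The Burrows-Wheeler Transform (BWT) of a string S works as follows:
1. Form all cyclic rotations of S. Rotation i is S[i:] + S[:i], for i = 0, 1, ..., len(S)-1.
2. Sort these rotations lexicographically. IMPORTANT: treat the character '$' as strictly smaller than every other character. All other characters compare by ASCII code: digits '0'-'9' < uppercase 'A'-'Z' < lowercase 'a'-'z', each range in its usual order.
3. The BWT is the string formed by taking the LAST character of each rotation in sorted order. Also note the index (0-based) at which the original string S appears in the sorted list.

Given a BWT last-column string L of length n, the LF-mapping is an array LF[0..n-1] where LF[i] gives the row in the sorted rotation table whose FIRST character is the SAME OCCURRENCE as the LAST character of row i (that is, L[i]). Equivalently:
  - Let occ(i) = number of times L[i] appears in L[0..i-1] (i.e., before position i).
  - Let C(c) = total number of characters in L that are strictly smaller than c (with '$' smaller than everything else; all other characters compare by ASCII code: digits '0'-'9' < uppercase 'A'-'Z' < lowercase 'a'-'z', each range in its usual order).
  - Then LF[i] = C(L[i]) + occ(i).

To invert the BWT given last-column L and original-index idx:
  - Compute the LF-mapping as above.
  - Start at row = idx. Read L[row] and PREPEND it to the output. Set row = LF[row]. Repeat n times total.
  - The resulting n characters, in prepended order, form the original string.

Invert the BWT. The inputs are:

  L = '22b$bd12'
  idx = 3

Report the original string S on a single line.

LF mapping: 2 3 5 0 6 7 1 4
Walk LF starting at row 3, prepending L[row]:
  step 1: row=3, L[3]='$', prepend. Next row=LF[3]=0
  step 2: row=0, L[0]='2', prepend. Next row=LF[0]=2
  step 3: row=2, L[2]='b', prepend. Next row=LF[2]=5
  step 4: row=5, L[5]='d', prepend. Next row=LF[5]=7
  step 5: row=7, L[7]='2', prepend. Next row=LF[7]=4
  step 6: row=4, L[4]='b', prepend. Next row=LF[4]=6
  step 7: row=6, L[6]='1', prepend. Next row=LF[6]=1
  step 8: row=1, L[1]='2', prepend. Next row=LF[1]=3
Reversed output: 21b2db2$

Answer: 21b2db2$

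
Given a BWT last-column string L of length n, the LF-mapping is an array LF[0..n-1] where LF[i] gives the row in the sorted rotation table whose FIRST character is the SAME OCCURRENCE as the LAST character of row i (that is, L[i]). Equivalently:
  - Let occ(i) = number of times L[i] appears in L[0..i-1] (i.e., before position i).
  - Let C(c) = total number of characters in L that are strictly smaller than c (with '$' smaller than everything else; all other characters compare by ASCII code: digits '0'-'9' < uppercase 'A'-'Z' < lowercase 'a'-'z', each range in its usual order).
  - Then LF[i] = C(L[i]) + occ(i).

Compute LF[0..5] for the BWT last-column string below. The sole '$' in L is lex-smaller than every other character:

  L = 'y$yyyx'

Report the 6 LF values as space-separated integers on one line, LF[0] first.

Char counts: '$':1, 'x':1, 'y':4
C (first-col start): C('$')=0, C('x')=1, C('y')=2
L[0]='y': occ=0, LF[0]=C('y')+0=2+0=2
L[1]='$': occ=0, LF[1]=C('$')+0=0+0=0
L[2]='y': occ=1, LF[2]=C('y')+1=2+1=3
L[3]='y': occ=2, LF[3]=C('y')+2=2+2=4
L[4]='y': occ=3, LF[4]=C('y')+3=2+3=5
L[5]='x': occ=0, LF[5]=C('x')+0=1+0=1

Answer: 2 0 3 4 5 1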